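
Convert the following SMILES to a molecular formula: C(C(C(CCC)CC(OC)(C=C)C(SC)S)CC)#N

Heavy atoms from the SMILES: 15 C, 1 N, 1 O, 2 S.
Implicit hydrogens by atom environment:
  5 × C: 2 H each → 10
  4 × C: 3 H each → 12
  4 × C: 1 H each → 4
  2 × C: no H
  1 × N: no H
  1 × O: no H
  1 × S: 1 H
  1 × S: no H
  Total hydrogens = 27.
Molecular formula: C15H27NOS2

C15H27NOS2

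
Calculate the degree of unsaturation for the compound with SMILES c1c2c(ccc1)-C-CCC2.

5

Molecular formula from the SMILES: C10H12.
DoU = (2C + 2 + N − H − X)/2 = (2·10 + 2 + 0 − 12 − 0)/2 = 10/2 = 5.
(Structurally: 2 ring(s) + 3 π bond(s) = 5.)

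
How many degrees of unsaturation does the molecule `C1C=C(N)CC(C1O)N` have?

Molecular formula from the SMILES: C6H12N2O.
DoU = (2C + 2 + N − H − X)/2 = (2·6 + 2 + 2 − 12 − 0)/2 = 4/2 = 2.
(Structurally: 1 ring(s) + 1 π bond(s) = 2.)

2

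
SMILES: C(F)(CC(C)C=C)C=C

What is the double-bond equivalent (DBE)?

Molecular formula from the SMILES: C8H13F.
DoU = (2C + 2 + N − H − X)/2 = (2·8 + 2 + 0 − 13 − 1)/2 = 4/2 = 2.
(Structurally: 0 ring(s) + 2 π bond(s) = 2.)

2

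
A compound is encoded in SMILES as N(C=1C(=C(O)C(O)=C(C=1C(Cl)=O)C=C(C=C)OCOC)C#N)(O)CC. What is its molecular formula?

C16H17ClN2O6

Heavy atoms from the SMILES: 16 C, 1 Cl, 2 N, 6 O.
Implicit hydrogens by atom environment:
  6 × C (aromatic): no H
  3 × C: 2 H each → 6
  3 × C: no H
  3 × O: 1 H each → 3
  3 × O: no H
  2 × C: 3 H each → 6
  2 × C: 1 H each → 2
  2 × N: no H
  1 × Cl: no H
  Total hydrogens = 17.
Molecular formula: C16H17ClN2O6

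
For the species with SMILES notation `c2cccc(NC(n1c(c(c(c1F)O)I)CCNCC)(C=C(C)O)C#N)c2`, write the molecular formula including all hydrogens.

Heavy atoms from the SMILES: 19 C, 1 F, 1 I, 4 N, 2 O.
Implicit hydrogens by atom environment:
  5 × C (aromatic): 1 H each → 5
  5 × C (aromatic): no H
  3 × C: 2 H each → 6
  3 × C: no H
  2 × C: 3 H each → 6
  2 × N: 1 H each → 2
  2 × O: 1 H each → 2
  1 × C: 1 H
  1 × F: no H
  1 × I: no H
  1 × N (aromatic): no H
  1 × N: no H
  Total hydrogens = 22.
Molecular formula: C19H22FIN4O2

C19H22FIN4O2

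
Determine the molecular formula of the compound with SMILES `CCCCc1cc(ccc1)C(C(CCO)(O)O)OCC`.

C16H26O4

Heavy atoms from the SMILES: 16 C, 4 O.
Implicit hydrogens by atom environment:
  6 × C: 2 H each → 12
  4 × C (aromatic): 1 H each → 4
  3 × O: 1 H each → 3
  2 × C: 3 H each → 6
  2 × C (aromatic): no H
  1 × C: 1 H
  1 × C: no H
  1 × O: no H
  Total hydrogens = 26.
Molecular formula: C16H26O4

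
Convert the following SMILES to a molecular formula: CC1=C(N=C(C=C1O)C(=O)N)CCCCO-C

C12H18N2O3

Heavy atoms from the SMILES: 12 C, 2 N, 3 O.
Implicit hydrogens by atom environment:
  4 × C: 2 H each → 8
  4 × C (aromatic): no H
  2 × C: 3 H each → 6
  2 × O: no H
  1 × C (aromatic): 1 H
  1 × C: no H
  1 × N: 2 H
  1 × N (aromatic): no H
  1 × O: 1 H
  Total hydrogens = 18.
Molecular formula: C12H18N2O3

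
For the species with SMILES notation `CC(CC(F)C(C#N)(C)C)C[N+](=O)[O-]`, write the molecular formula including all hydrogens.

Heavy atoms from the SMILES: 9 C, 1 F, 2 N, 2 O.
Implicit hydrogens by atom environment:
  3 × C: 3 H each → 9
  2 × C: 2 H each → 4
  2 × C: 1 H each → 2
  2 × C: no H
  1 × F: no H
  1 × N: no H
  1 × N (charge +1): no H
  1 × O: no H
  1 × O (charge -1): no H
  Total hydrogens = 15.
Molecular formula: C9H15FN2O2

C9H15FN2O2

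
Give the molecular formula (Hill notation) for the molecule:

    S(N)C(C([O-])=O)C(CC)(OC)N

C6H13N2O3S-

Heavy atoms from the SMILES: 6 C, 2 N, 3 O, 1 S.
Implicit hydrogens by atom environment:
  2 × C: 3 H each → 6
  2 × C: no H
  2 × N: 2 H each → 4
  2 × O: no H
  1 × C: 2 H
  1 × C: 1 H
  1 × O (charge -1): no H
  1 × S: no H
  Total hydrogens = 13.
Net charge -1.
Molecular formula: C6H13N2O3S-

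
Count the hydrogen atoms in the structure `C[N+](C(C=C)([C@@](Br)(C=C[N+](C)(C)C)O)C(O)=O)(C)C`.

25

Hydrogens are implicit in SMILES; fill each atom to its normal valence:
  6 × C: 3 H each → 18
  3 × C: 1 H each → 3
  3 × C: no H
  2 × N (charge +1): no H
  2 × O: 1 H each → 2
  1 × Br: no H
  1 × C: 2 H
  1 × O: no H
  Total hydrogens = 25.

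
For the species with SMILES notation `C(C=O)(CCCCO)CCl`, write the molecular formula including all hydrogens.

Heavy atoms from the SMILES: 7 C, 1 Cl, 2 O.
Implicit hydrogens by atom environment:
  5 × C: 2 H each → 10
  2 × C: 1 H each → 2
  1 × Cl: no H
  1 × O: 1 H
  1 × O: no H
  Total hydrogens = 13.
Molecular formula: C7H13ClO2

C7H13ClO2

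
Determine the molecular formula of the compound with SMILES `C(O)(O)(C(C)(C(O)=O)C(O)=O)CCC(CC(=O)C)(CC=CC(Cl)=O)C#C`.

C17H21ClO8

Heavy atoms from the SMILES: 17 C, 1 Cl, 8 O.
Implicit hydrogens by atom environment:
  8 × C: no H
  4 × C: 2 H each → 8
  4 × O: 1 H each → 4
  4 × O: no H
  3 × C: 1 H each → 3
  2 × C: 3 H each → 6
  1 × Cl: no H
  Total hydrogens = 21.
Molecular formula: C17H21ClO8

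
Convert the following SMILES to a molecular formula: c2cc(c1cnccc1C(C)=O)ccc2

Heavy atoms from the SMILES: 13 C, 1 N, 1 O.
Implicit hydrogens by atom environment:
  8 × C (aromatic): 1 H each → 8
  3 × C (aromatic): no H
  1 × C: 3 H
  1 × C: no H
  1 × N (aromatic): no H
  1 × O: no H
  Total hydrogens = 11.
Molecular formula: C13H11NO

C13H11NO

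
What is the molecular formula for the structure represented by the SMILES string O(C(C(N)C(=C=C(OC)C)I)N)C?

Heavy atoms from the SMILES: 8 C, 1 I, 2 N, 2 O.
Implicit hydrogens by atom environment:
  3 × C: 3 H each → 9
  3 × C: no H
  2 × C: 1 H each → 2
  2 × N: 2 H each → 4
  2 × O: no H
  1 × I: no H
  Total hydrogens = 15.
Molecular formula: C8H15IN2O2

C8H15IN2O2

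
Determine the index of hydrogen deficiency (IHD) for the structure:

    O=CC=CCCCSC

2

Molecular formula from the SMILES: C7H12OS.
DoU = (2C + 2 + N − H − X)/2 = (2·7 + 2 + 0 − 12 − 0)/2 = 4/2 = 2.
(Structurally: 0 ring(s) + 2 π bond(s) = 2.)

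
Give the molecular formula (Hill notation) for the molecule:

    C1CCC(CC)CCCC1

C10H20

Heavy atoms from the SMILES: 10 C.
Implicit hydrogens by atom environment:
  8 × C: 2 H each → 16
  1 × C: 3 H
  1 × C: 1 H
  Total hydrogens = 20.
Molecular formula: C10H20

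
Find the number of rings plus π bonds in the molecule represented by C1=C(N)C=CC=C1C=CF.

Molecular formula from the SMILES: C8H8FN.
DoU = (2C + 2 + N − H − X)/2 = (2·8 + 2 + 1 − 8 − 1)/2 = 10/2 = 5.
(Structurally: 1 ring(s) + 4 π bond(s) = 5.)

5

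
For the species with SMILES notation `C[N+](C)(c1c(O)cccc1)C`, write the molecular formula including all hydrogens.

C9H14NO+

Heavy atoms from the SMILES: 9 C, 1 N, 1 O.
Implicit hydrogens by atom environment:
  4 × C (aromatic): 1 H each → 4
  3 × C: 3 H each → 9
  2 × C (aromatic): no H
  1 × N (charge +1): no H
  1 × O: 1 H
  Total hydrogens = 14.
Net charge +1.
Molecular formula: C9H14NO+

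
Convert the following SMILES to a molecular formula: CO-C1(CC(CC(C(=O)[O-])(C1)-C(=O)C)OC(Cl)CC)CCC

Heavy atoms from the SMILES: 16 C, 1 Cl, 5 O.
Implicit hydrogens by atom environment:
  6 × C: 2 H each → 12
  4 × C: 3 H each → 12
  4 × C: no H
  4 × O: no H
  2 × C: 1 H each → 2
  1 × Cl: no H
  1 × O (charge -1): no H
  Total hydrogens = 26.
Net charge -1.
Molecular formula: C16H26ClO5-

C16H26ClO5-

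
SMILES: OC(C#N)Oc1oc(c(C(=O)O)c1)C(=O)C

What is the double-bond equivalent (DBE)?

7

Molecular formula from the SMILES: C9H7NO6.
DoU = (2C + 2 + N − H − X)/2 = (2·9 + 2 + 1 − 7 − 0)/2 = 14/2 = 7.
(Structurally: 1 ring(s) + 6 π bond(s) = 7.)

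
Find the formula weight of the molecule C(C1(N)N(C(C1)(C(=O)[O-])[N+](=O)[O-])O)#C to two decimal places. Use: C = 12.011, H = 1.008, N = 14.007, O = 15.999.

200.13

Molecular formula: C6H6N3O5-.
M = 6×12.011 + 6×1.008 + 3×14.007 + 5×15.999 = 200.13 g/mol.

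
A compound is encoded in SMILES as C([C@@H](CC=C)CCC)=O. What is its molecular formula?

Heavy atoms from the SMILES: 8 C, 1 O.
Implicit hydrogens by atom environment:
  4 × C: 2 H each → 8
  3 × C: 1 H each → 3
  1 × C: 3 H
  1 × O: no H
  Total hydrogens = 14.
Molecular formula: C8H14O

C8H14O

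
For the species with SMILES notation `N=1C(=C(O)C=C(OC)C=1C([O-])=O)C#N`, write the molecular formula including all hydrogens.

Heavy atoms from the SMILES: 8 C, 2 N, 4 O.
Implicit hydrogens by atom environment:
  4 × C (aromatic): no H
  2 × C: no H
  2 × O: no H
  1 × C: 3 H
  1 × C (aromatic): 1 H
  1 × N (aromatic): no H
  1 × N: no H
  1 × O: 1 H
  1 × O (charge -1): no H
  Total hydrogens = 5.
Net charge -1.
Molecular formula: C8H5N2O4-

C8H5N2O4-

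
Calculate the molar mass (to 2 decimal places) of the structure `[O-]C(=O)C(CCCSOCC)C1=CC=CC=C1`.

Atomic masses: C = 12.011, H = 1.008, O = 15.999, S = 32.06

253.34

Molecular formula: C13H17O3S-.
M = 13×12.011 + 17×1.008 + 3×15.999 + 1×32.06 = 253.34 g/mol.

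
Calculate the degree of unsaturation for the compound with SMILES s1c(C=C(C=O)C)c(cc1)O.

5

Molecular formula from the SMILES: C8H8O2S.
DoU = (2C + 2 + N − H − X)/2 = (2·8 + 2 + 0 − 8 − 0)/2 = 10/2 = 5.
(Structurally: 1 ring(s) + 4 π bond(s) = 5.)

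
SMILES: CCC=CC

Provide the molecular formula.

C5H10

Heavy atoms from the SMILES: 5 C.
Implicit hydrogens by atom environment:
  2 × C: 3 H each → 6
  2 × C: 1 H each → 2
  1 × C: 2 H
  Total hydrogens = 10.
Molecular formula: C5H10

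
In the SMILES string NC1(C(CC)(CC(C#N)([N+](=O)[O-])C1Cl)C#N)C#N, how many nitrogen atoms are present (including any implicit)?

The symbol for nitrogen appears 5 times in the SMILES.

5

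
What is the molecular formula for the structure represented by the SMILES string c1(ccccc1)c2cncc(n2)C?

C11H10N2

Heavy atoms from the SMILES: 11 C, 2 N.
Implicit hydrogens by atom environment:
  7 × C (aromatic): 1 H each → 7
  3 × C (aromatic): no H
  2 × N (aromatic): no H
  1 × C: 3 H
  Total hydrogens = 10.
Molecular formula: C11H10N2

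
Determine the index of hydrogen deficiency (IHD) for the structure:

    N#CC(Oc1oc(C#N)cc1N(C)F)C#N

Molecular formula from the SMILES: C9H5FN4O2.
DoU = (2C + 2 + N − H − X)/2 = (2·9 + 2 + 4 − 5 − 1)/2 = 18/2 = 9.
(Structurally: 1 ring(s) + 8 π bond(s) = 9.)

9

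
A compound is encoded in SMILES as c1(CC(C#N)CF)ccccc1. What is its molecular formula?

Heavy atoms from the SMILES: 10 C, 1 F, 1 N.
Implicit hydrogens by atom environment:
  5 × C (aromatic): 1 H each → 5
  2 × C: 2 H each → 4
  1 × C: 1 H
  1 × C: no H
  1 × C (aromatic): no H
  1 × F: no H
  1 × N: no H
  Total hydrogens = 10.
Molecular formula: C10H10FN

C10H10FN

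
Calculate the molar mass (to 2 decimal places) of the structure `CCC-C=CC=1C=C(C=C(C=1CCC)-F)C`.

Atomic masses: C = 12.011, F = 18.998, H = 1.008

Molecular formula: C15H21F.
M = 15×12.011 + 1×18.998 + 21×1.008 = 220.33 g/mol.

220.33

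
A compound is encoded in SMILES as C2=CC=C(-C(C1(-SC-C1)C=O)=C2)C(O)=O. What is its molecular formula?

Heavy atoms from the SMILES: 11 C, 3 O, 1 S.
Implicit hydrogens by atom environment:
  4 × C (aromatic): 1 H each → 4
  2 × C: 2 H each → 4
  2 × C: no H
  2 × C (aromatic): no H
  2 × O: no H
  1 × C: 1 H
  1 × O: 1 H
  1 × S: no H
  Total hydrogens = 10.
Molecular formula: C11H10O3S

C11H10O3S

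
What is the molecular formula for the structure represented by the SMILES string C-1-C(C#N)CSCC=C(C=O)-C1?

C9H11NOS

Heavy atoms from the SMILES: 9 C, 1 N, 1 O, 1 S.
Implicit hydrogens by atom environment:
  4 × C: 2 H each → 8
  3 × C: 1 H each → 3
  2 × C: no H
  1 × N: no H
  1 × O: no H
  1 × S: no H
  Total hydrogens = 11.
Molecular formula: C9H11NOS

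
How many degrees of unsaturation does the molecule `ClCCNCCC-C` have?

Molecular formula from the SMILES: C6H14ClN.
DoU = (2C + 2 + N − H − X)/2 = (2·6 + 2 + 1 − 14 − 1)/2 = 0/2 = 0.
(Structurally: 0 ring(s) + 0 π bond(s) = 0.)

0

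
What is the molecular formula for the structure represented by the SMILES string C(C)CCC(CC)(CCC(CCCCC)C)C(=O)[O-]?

Heavy atoms from the SMILES: 17 C, 2 O.
Implicit hydrogens by atom environment:
  10 × C: 2 H each → 20
  4 × C: 3 H each → 12
  2 × C: no H
  1 × C: 1 H
  1 × O: no H
  1 × O (charge -1): no H
  Total hydrogens = 33.
Net charge -1.
Molecular formula: C17H33O2-

C17H33O2-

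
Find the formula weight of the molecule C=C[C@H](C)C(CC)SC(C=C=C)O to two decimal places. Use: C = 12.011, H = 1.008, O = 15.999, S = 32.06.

Molecular formula: C11H18OS.
M = 11×12.011 + 18×1.008 + 1×15.999 + 1×32.06 = 198.32 g/mol.

198.32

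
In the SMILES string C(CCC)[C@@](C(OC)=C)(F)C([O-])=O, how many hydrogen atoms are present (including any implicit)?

Hydrogens are implicit in SMILES; fill each atom to its normal valence:
  4 × C: 2 H each → 8
  3 × C: no H
  2 × C: 3 H each → 6
  2 × O: no H
  1 × F: no H
  1 × O (charge -1): no H
  Total hydrogens = 14.

14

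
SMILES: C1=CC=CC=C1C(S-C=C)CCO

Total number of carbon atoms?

11

The symbol for carbon appears 11 times in the SMILES.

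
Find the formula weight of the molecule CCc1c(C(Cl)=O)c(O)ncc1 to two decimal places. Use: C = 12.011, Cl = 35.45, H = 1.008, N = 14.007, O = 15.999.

Molecular formula: C8H8ClNO2.
M = 8×12.011 + 1×35.45 + 8×1.008 + 1×14.007 + 2×15.999 = 185.61 g/mol.

185.61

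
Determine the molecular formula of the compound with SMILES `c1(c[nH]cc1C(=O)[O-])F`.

Heavy atoms from the SMILES: 5 C, 1 F, 1 N, 2 O.
Implicit hydrogens by atom environment:
  2 × C (aromatic): 1 H each → 2
  2 × C (aromatic): no H
  1 × C: no H
  1 × F: no H
  1 × N (aromatic): 1 H
  1 × O: no H
  1 × O (charge -1): no H
  Total hydrogens = 3.
Net charge -1.
Molecular formula: C5H3FNO2-

C5H3FNO2-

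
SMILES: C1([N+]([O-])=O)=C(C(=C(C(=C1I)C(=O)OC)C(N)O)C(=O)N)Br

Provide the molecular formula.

C10H9BrIN3O6

Heavy atoms from the SMILES: 1 Br, 10 C, 1 I, 3 N, 6 O.
Implicit hydrogens by atom environment:
  6 × C (aromatic): no H
  4 × O: no H
  2 × C: no H
  2 × N: 2 H each → 4
  1 × Br: no H
  1 × C: 3 H
  1 × C: 1 H
  1 × I: no H
  1 × N (charge +1): no H
  1 × O: 1 H
  1 × O (charge -1): no H
  Total hydrogens = 9.
Molecular formula: C10H9BrIN3O6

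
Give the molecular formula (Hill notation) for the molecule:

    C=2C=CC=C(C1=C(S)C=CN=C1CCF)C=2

C13H12FNS

Heavy atoms from the SMILES: 13 C, 1 F, 1 N, 1 S.
Implicit hydrogens by atom environment:
  7 × C (aromatic): 1 H each → 7
  4 × C (aromatic): no H
  2 × C: 2 H each → 4
  1 × F: no H
  1 × N (aromatic): no H
  1 × S: 1 H
  Total hydrogens = 12.
Molecular formula: C13H12FNS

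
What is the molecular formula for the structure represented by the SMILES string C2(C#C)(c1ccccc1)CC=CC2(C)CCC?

Heavy atoms from the SMILES: 17 C.
Implicit hydrogens by atom environment:
  5 × C (aromatic): 1 H each → 5
  3 × C: 2 H each → 6
  3 × C: 1 H each → 3
  3 × C: no H
  2 × C: 3 H each → 6
  1 × C (aromatic): no H
  Total hydrogens = 20.
Molecular formula: C17H20

C17H20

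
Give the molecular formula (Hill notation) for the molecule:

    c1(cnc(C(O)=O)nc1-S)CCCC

Heavy atoms from the SMILES: 9 C, 2 N, 2 O, 1 S.
Implicit hydrogens by atom environment:
  3 × C: 2 H each → 6
  3 × C (aromatic): no H
  2 × N (aromatic): no H
  1 × C: 3 H
  1 × C (aromatic): 1 H
  1 × C: no H
  1 × O: 1 H
  1 × O: no H
  1 × S: 1 H
  Total hydrogens = 12.
Molecular formula: C9H12N2O2S

C9H12N2O2S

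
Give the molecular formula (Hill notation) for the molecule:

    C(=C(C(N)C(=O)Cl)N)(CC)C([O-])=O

Heavy atoms from the SMILES: 7 C, 1 Cl, 2 N, 3 O.
Implicit hydrogens by atom environment:
  4 × C: no H
  2 × N: 2 H each → 4
  2 × O: no H
  1 × C: 3 H
  1 × C: 2 H
  1 × C: 1 H
  1 × Cl: no H
  1 × O (charge -1): no H
  Total hydrogens = 10.
Net charge -1.
Molecular formula: C7H10ClN2O3-

C7H10ClN2O3-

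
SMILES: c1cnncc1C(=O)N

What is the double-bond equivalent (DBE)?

Molecular formula from the SMILES: C5H5N3O.
DoU = (2C + 2 + N − H − X)/2 = (2·5 + 2 + 3 − 5 − 0)/2 = 10/2 = 5.
(Structurally: 1 ring(s) + 4 π bond(s) = 5.)

5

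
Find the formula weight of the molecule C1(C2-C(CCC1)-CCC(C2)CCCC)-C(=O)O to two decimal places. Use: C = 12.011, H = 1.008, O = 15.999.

Molecular formula: C15H26O2.
M = 15×12.011 + 26×1.008 + 2×15.999 = 238.37 g/mol.

238.37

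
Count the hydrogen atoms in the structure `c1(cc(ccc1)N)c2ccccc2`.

Hydrogens are implicit in SMILES; fill each atom to its normal valence:
  9 × C (aromatic): 1 H each → 9
  3 × C (aromatic): no H
  1 × N: 2 H
  Total hydrogens = 11.

11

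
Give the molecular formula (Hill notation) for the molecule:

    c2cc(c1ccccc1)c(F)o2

Heavy atoms from the SMILES: 10 C, 1 F, 1 O.
Implicit hydrogens by atom environment:
  7 × C (aromatic): 1 H each → 7
  3 × C (aromatic): no H
  1 × F: no H
  1 × O (aromatic): no H
  Total hydrogens = 7.
Molecular formula: C10H7FO

C10H7FO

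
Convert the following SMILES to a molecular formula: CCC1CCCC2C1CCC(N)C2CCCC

C16H31N

Heavy atoms from the SMILES: 16 C, 1 N.
Implicit hydrogens by atom environment:
  9 × C: 2 H each → 18
  5 × C: 1 H each → 5
  2 × C: 3 H each → 6
  1 × N: 2 H
  Total hydrogens = 31.
Molecular formula: C16H31N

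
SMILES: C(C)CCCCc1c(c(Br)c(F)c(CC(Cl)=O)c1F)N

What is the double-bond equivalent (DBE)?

5

Molecular formula from the SMILES: C14H17BrClF2NO.
DoU = (2C + 2 + N − H − X)/2 = (2·14 + 2 + 1 − 17 − 4)/2 = 10/2 = 5.
(Structurally: 1 ring(s) + 4 π bond(s) = 5.)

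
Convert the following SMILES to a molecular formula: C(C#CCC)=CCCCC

Heavy atoms from the SMILES: 10 C.
Implicit hydrogens by atom environment:
  4 × C: 2 H each → 8
  2 × C: 3 H each → 6
  2 × C: 1 H each → 2
  2 × C: no H
  Total hydrogens = 16.
Molecular formula: C10H16

C10H16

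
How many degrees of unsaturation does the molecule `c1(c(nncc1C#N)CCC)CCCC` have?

Molecular formula from the SMILES: C12H17N3.
DoU = (2C + 2 + N − H − X)/2 = (2·12 + 2 + 3 − 17 − 0)/2 = 12/2 = 6.
(Structurally: 1 ring(s) + 5 π bond(s) = 6.)

6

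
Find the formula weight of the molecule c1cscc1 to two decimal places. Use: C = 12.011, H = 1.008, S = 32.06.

Molecular formula: C4H4S.
M = 4×12.011 + 4×1.008 + 1×32.06 = 84.14 g/mol.

84.14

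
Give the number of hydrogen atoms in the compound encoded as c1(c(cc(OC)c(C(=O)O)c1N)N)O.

Hydrogens are implicit in SMILES; fill each atom to its normal valence:
  5 × C (aromatic): no H
  2 × N: 2 H each → 4
  2 × O: 1 H each → 2
  2 × O: no H
  1 × C: 3 H
  1 × C (aromatic): 1 H
  1 × C: no H
  Total hydrogens = 10.

10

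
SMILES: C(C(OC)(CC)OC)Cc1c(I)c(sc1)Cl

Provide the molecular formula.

Heavy atoms from the SMILES: 11 C, 1 Cl, 1 I, 2 O, 1 S.
Implicit hydrogens by atom environment:
  3 × C: 3 H each → 9
  3 × C: 2 H each → 6
  3 × C (aromatic): no H
  2 × O: no H
  1 × C (aromatic): 1 H
  1 × C: no H
  1 × Cl: no H
  1 × I: no H
  1 × S (aromatic): no H
  Total hydrogens = 16.
Molecular formula: C11H16ClIO2S

C11H16ClIO2S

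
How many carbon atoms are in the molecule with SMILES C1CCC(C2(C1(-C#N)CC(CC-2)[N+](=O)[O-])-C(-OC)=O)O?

13

The symbol for carbon appears 13 times in the SMILES.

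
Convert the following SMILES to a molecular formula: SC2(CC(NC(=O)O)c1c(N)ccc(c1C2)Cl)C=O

C12H13ClN2O3S

Heavy atoms from the SMILES: 12 C, 1 Cl, 2 N, 3 O, 1 S.
Implicit hydrogens by atom environment:
  4 × C (aromatic): no H
  2 × C: 2 H each → 4
  2 × C (aromatic): 1 H each → 2
  2 × C: 1 H each → 2
  2 × C: no H
  2 × O: no H
  1 × Cl: no H
  1 × N: 2 H
  1 × N: 1 H
  1 × O: 1 H
  1 × S: 1 H
  Total hydrogens = 13.
Molecular formula: C12H13ClN2O3S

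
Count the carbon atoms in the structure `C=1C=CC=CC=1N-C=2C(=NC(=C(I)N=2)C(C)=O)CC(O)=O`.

14

The symbol for carbon appears 14 times in the SMILES.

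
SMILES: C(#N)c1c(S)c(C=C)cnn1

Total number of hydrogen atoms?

Hydrogens are implicit in SMILES; fill each atom to its normal valence:
  3 × C (aromatic): no H
  2 × N (aromatic): no H
  1 × C: 2 H
  1 × C (aromatic): 1 H
  1 × C: 1 H
  1 × C: no H
  1 × N: no H
  1 × S: 1 H
  Total hydrogens = 5.

5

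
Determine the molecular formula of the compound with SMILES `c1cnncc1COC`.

Heavy atoms from the SMILES: 6 C, 2 N, 1 O.
Implicit hydrogens by atom environment:
  3 × C (aromatic): 1 H each → 3
  2 × N (aromatic): no H
  1 × C: 3 H
  1 × C: 2 H
  1 × C (aromatic): no H
  1 × O: no H
  Total hydrogens = 8.
Molecular formula: C6H8N2O

C6H8N2O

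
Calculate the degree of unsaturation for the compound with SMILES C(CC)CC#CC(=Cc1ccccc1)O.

7

Molecular formula from the SMILES: C14H16O.
DoU = (2C + 2 + N − H − X)/2 = (2·14 + 2 + 0 − 16 − 0)/2 = 14/2 = 7.
(Structurally: 1 ring(s) + 6 π bond(s) = 7.)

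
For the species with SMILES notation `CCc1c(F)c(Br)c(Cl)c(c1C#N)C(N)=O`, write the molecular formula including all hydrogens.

C10H7BrClFN2O

Heavy atoms from the SMILES: 1 Br, 10 C, 1 Cl, 1 F, 2 N, 1 O.
Implicit hydrogens by atom environment:
  6 × C (aromatic): no H
  2 × C: no H
  1 × Br: no H
  1 × C: 3 H
  1 × C: 2 H
  1 × Cl: no H
  1 × F: no H
  1 × N: 2 H
  1 × N: no H
  1 × O: no H
  Total hydrogens = 7.
Molecular formula: C10H7BrClFN2O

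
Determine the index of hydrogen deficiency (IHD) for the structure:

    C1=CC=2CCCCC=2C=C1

5

Molecular formula from the SMILES: C10H12.
DoU = (2C + 2 + N − H − X)/2 = (2·10 + 2 + 0 − 12 − 0)/2 = 10/2 = 5.
(Structurally: 2 ring(s) + 3 π bond(s) = 5.)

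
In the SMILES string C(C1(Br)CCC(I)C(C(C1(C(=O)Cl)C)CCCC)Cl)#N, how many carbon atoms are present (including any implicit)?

The symbol for carbon appears 14 times in the SMILES. (Cl is a single chlorine, not C + l.)

14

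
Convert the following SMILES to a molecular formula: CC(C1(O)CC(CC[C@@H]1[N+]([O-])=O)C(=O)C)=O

C10H15NO5

Heavy atoms from the SMILES: 10 C, 1 N, 5 O.
Implicit hydrogens by atom environment:
  3 × C: 2 H each → 6
  3 × C: no H
  3 × O: no H
  2 × C: 3 H each → 6
  2 × C: 1 H each → 2
  1 × N (charge +1): no H
  1 × O: 1 H
  1 × O (charge -1): no H
  Total hydrogens = 15.
Molecular formula: C10H15NO5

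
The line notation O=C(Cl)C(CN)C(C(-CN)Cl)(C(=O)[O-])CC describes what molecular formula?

Heavy atoms from the SMILES: 9 C, 2 Cl, 2 N, 3 O.
Implicit hydrogens by atom environment:
  3 × C: 2 H each → 6
  3 × C: no H
  2 × C: 1 H each → 2
  2 × Cl: no H
  2 × N: 2 H each → 4
  2 × O: no H
  1 × C: 3 H
  1 × O (charge -1): no H
  Total hydrogens = 15.
Net charge -1.
Molecular formula: C9H15Cl2N2O3-

C9H15Cl2N2O3-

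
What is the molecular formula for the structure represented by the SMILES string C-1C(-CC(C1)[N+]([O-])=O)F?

C5H8FNO2

Heavy atoms from the SMILES: 5 C, 1 F, 1 N, 2 O.
Implicit hydrogens by atom environment:
  3 × C: 2 H each → 6
  2 × C: 1 H each → 2
  1 × F: no H
  1 × N (charge +1): no H
  1 × O: no H
  1 × O (charge -1): no H
  Total hydrogens = 8.
Molecular formula: C5H8FNO2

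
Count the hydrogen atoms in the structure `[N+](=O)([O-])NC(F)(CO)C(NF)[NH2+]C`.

Hydrogens are implicit in SMILES; fill each atom to its normal valence:
  2 × F: no H
  2 × N: 1 H each → 2
  1 × C: 3 H
  1 × C: 2 H
  1 × C: 1 H
  1 × C: no H
  1 × N (charge +1): 2 H
  1 × N (charge +1): no H
  1 × O: 1 H
  1 × O: no H
  1 × O (charge -1): no H
  Total hydrogens = 11.

11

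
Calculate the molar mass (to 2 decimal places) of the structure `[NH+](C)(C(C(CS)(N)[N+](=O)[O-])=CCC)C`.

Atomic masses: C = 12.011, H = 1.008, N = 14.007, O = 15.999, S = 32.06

Molecular formula: C8H18N3O2S+.
M = 8×12.011 + 18×1.008 + 3×14.007 + 2×15.999 + 1×32.06 = 220.31 g/mol.

220.31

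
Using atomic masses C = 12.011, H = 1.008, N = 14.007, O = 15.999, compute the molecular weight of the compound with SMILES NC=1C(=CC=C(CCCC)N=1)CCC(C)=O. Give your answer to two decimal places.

Molecular formula: C13H20N2O.
M = 13×12.011 + 20×1.008 + 2×14.007 + 1×15.999 = 220.32 g/mol.

220.32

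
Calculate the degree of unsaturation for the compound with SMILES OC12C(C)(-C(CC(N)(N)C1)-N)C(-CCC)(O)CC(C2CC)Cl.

2

Molecular formula from the SMILES: C16H32ClN3O2.
DoU = (2C + 2 + N − H − X)/2 = (2·16 + 2 + 3 − 32 − 1)/2 = 4/2 = 2.
(Structurally: 2 ring(s) + 0 π bond(s) = 2.)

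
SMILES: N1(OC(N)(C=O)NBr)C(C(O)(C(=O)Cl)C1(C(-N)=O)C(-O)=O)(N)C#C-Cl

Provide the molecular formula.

Heavy atoms from the SMILES: 1 Br, 10 C, 2 Cl, 5 N, 7 O.
Implicit hydrogens by atom environment:
  9 × C: no H
  5 × O: no H
  3 × N: 2 H each → 6
  2 × Cl: no H
  2 × O: 1 H each → 2
  1 × Br: no H
  1 × C: 1 H
  1 × N: 1 H
  1 × N: no H
  Total hydrogens = 10.
Molecular formula: C10H10BrCl2N5O7

C10H10BrCl2N5O7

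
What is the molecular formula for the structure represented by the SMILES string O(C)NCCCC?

Heavy atoms from the SMILES: 5 C, 1 N, 1 O.
Implicit hydrogens by atom environment:
  3 × C: 2 H each → 6
  2 × C: 3 H each → 6
  1 × N: 1 H
  1 × O: no H
  Total hydrogens = 13.
Molecular formula: C5H13NO

C5H13NO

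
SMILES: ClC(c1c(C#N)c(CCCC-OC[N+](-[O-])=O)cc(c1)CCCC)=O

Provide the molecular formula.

C17H21ClN2O4

Heavy atoms from the SMILES: 17 C, 1 Cl, 2 N, 4 O.
Implicit hydrogens by atom environment:
  8 × C: 2 H each → 16
  4 × C (aromatic): no H
  3 × O: no H
  2 × C (aromatic): 1 H each → 2
  2 × C: no H
  1 × C: 3 H
  1 × Cl: no H
  1 × N: no H
  1 × N (charge +1): no H
  1 × O (charge -1): no H
  Total hydrogens = 21.
Molecular formula: C17H21ClN2O4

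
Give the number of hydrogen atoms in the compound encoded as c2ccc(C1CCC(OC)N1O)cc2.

15

Hydrogens are implicit in SMILES; fill each atom to its normal valence:
  5 × C (aromatic): 1 H each → 5
  2 × C: 2 H each → 4
  2 × C: 1 H each → 2
  1 × C: 3 H
  1 × C (aromatic): no H
  1 × N: no H
  1 × O: 1 H
  1 × O: no H
  Total hydrogens = 15.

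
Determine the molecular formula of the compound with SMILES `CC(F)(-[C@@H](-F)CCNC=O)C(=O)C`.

Heavy atoms from the SMILES: 8 C, 2 F, 1 N, 2 O.
Implicit hydrogens by atom environment:
  2 × C: 3 H each → 6
  2 × C: 2 H each → 4
  2 × C: 1 H each → 2
  2 × C: no H
  2 × F: no H
  2 × O: no H
  1 × N: 1 H
  Total hydrogens = 13.
Molecular formula: C8H13F2NO2

C8H13F2NO2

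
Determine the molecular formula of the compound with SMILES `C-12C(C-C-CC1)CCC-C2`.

C10H18

Heavy atoms from the SMILES: 10 C.
Implicit hydrogens by atom environment:
  8 × C: 2 H each → 16
  2 × C: 1 H each → 2
  Total hydrogens = 18.
Molecular formula: C10H18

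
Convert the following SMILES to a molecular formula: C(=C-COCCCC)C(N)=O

Heavy atoms from the SMILES: 8 C, 1 N, 2 O.
Implicit hydrogens by atom environment:
  4 × C: 2 H each → 8
  2 × C: 1 H each → 2
  2 × O: no H
  1 × C: 3 H
  1 × C: no H
  1 × N: 2 H
  Total hydrogens = 15.
Molecular formula: C8H15NO2

C8H15NO2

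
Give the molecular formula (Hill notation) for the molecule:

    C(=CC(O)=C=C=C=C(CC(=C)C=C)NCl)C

Heavy atoms from the SMILES: 13 C, 1 Cl, 1 N, 1 O.
Implicit hydrogens by atom environment:
  6 × C: no H
  3 × C: 2 H each → 6
  3 × C: 1 H each → 3
  1 × C: 3 H
  1 × Cl: no H
  1 × N: 1 H
  1 × O: 1 H
  Total hydrogens = 14.
Molecular formula: C13H14ClNO

C13H14ClNO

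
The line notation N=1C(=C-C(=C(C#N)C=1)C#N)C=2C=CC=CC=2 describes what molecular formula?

Heavy atoms from the SMILES: 13 C, 3 N.
Implicit hydrogens by atom environment:
  7 × C (aromatic): 1 H each → 7
  4 × C (aromatic): no H
  2 × C: no H
  2 × N: no H
  1 × N (aromatic): no H
  Total hydrogens = 7.
Molecular formula: C13H7N3

C13H7N3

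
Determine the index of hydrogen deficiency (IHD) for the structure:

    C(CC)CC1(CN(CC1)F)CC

Molecular formula from the SMILES: C10H20FN.
DoU = (2C + 2 + N − H − X)/2 = (2·10 + 2 + 1 − 20 − 1)/2 = 2/2 = 1.
(Structurally: 1 ring(s) + 0 π bond(s) = 1.)

1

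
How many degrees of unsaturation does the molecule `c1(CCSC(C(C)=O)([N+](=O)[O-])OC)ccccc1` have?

6

Molecular formula from the SMILES: C12H15NO4S.
DoU = (2C + 2 + N − H − X)/2 = (2·12 + 2 + 1 − 15 − 0)/2 = 12/2 = 6.
(Structurally: 1 ring(s) + 5 π bond(s) = 6.)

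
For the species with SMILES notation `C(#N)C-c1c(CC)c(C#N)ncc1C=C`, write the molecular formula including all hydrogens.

Heavy atoms from the SMILES: 12 C, 3 N.
Implicit hydrogens by atom environment:
  4 × C (aromatic): no H
  3 × C: 2 H each → 6
  2 × C: no H
  2 × N: no H
  1 × C: 3 H
  1 × C (aromatic): 1 H
  1 × C: 1 H
  1 × N (aromatic): no H
  Total hydrogens = 11.
Molecular formula: C12H11N3

C12H11N3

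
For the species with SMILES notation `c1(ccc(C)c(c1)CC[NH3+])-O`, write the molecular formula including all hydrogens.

Heavy atoms from the SMILES: 9 C, 1 N, 1 O.
Implicit hydrogens by atom environment:
  3 × C (aromatic): 1 H each → 3
  3 × C (aromatic): no H
  2 × C: 2 H each → 4
  1 × C: 3 H
  1 × N (charge +1): 3 H
  1 × O: 1 H
  Total hydrogens = 14.
Net charge +1.
Molecular formula: C9H14NO+

C9H14NO+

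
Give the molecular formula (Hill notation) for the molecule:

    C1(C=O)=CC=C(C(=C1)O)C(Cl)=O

C8H5ClO3

Heavy atoms from the SMILES: 8 C, 1 Cl, 3 O.
Implicit hydrogens by atom environment:
  3 × C (aromatic): 1 H each → 3
  3 × C (aromatic): no H
  2 × O: no H
  1 × C: 1 H
  1 × C: no H
  1 × Cl: no H
  1 × O: 1 H
  Total hydrogens = 5.
Molecular formula: C8H5ClO3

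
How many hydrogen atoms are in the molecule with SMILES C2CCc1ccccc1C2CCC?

Hydrogens are implicit in SMILES; fill each atom to its normal valence:
  5 × C: 2 H each → 10
  4 × C (aromatic): 1 H each → 4
  2 × C (aromatic): no H
  1 × C: 3 H
  1 × C: 1 H
  Total hydrogens = 18.

18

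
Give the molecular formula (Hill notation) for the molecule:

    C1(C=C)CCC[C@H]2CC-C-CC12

C12H20

Heavy atoms from the SMILES: 12 C.
Implicit hydrogens by atom environment:
  8 × C: 2 H each → 16
  4 × C: 1 H each → 4
  Total hydrogens = 20.
Molecular formula: C12H20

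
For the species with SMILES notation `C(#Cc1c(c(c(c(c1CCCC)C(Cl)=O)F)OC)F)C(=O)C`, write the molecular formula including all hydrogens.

Heavy atoms from the SMILES: 16 C, 1 Cl, 2 F, 3 O.
Implicit hydrogens by atom environment:
  6 × C (aromatic): no H
  4 × C: no H
  3 × C: 3 H each → 9
  3 × C: 2 H each → 6
  3 × O: no H
  2 × F: no H
  1 × Cl: no H
  Total hydrogens = 15.
Molecular formula: C16H15ClF2O3

C16H15ClF2O3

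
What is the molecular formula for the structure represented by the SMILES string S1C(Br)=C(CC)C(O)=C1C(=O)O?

Heavy atoms from the SMILES: 1 Br, 7 C, 3 O, 1 S.
Implicit hydrogens by atom environment:
  4 × C (aromatic): no H
  2 × O: 1 H each → 2
  1 × Br: no H
  1 × C: 3 H
  1 × C: 2 H
  1 × C: no H
  1 × O: no H
  1 × S (aromatic): no H
  Total hydrogens = 7.
Molecular formula: C7H7BrO3S

C7H7BrO3S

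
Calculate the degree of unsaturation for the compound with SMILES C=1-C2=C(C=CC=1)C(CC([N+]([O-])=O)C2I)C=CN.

7

Molecular formula from the SMILES: C12H13IN2O2.
DoU = (2C + 2 + N − H − X)/2 = (2·12 + 2 + 2 − 13 − 1)/2 = 14/2 = 7.
(Structurally: 2 ring(s) + 5 π bond(s) = 7.)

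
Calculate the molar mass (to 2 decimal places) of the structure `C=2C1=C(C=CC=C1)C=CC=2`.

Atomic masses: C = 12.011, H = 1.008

128.17

Molecular formula: C10H8.
M = 10×12.011 + 8×1.008 = 128.17 g/mol.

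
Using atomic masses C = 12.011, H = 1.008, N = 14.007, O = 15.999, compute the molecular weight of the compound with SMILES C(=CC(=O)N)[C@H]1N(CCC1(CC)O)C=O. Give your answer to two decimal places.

Molecular formula: C10H16N2O3.
M = 10×12.011 + 16×1.008 + 2×14.007 + 3×15.999 = 212.25 g/mol.

212.25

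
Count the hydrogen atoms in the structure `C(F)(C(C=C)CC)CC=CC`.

17

Hydrogens are implicit in SMILES; fill each atom to its normal valence:
  5 × C: 1 H each → 5
  3 × C: 2 H each → 6
  2 × C: 3 H each → 6
  1 × F: no H
  Total hydrogens = 17.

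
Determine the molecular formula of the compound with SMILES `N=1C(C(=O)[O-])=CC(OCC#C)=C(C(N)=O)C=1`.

Heavy atoms from the SMILES: 10 C, 2 N, 4 O.
Implicit hydrogens by atom environment:
  3 × C (aromatic): no H
  3 × C: no H
  3 × O: no H
  2 × C (aromatic): 1 H each → 2
  1 × C: 2 H
  1 × C: 1 H
  1 × N: 2 H
  1 × N (aromatic): no H
  1 × O (charge -1): no H
  Total hydrogens = 7.
Net charge -1.
Molecular formula: C10H7N2O4-

C10H7N2O4-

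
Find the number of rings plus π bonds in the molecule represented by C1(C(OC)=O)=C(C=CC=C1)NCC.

Molecular formula from the SMILES: C10H13NO2.
DoU = (2C + 2 + N − H − X)/2 = (2·10 + 2 + 1 − 13 − 0)/2 = 10/2 = 5.
(Structurally: 1 ring(s) + 4 π bond(s) = 5.)

5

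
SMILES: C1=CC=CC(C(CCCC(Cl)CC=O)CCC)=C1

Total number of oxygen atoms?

The symbol for oxygen appears 1 time in the SMILES.

1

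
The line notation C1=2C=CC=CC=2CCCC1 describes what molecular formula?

Heavy atoms from the SMILES: 10 C.
Implicit hydrogens by atom environment:
  4 × C: 2 H each → 8
  4 × C (aromatic): 1 H each → 4
  2 × C (aromatic): no H
  Total hydrogens = 12.
Molecular formula: C10H12

C10H12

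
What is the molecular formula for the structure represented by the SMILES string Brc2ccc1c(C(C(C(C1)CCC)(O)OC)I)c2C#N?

Heavy atoms from the SMILES: 1 Br, 15 C, 1 I, 1 N, 2 O.
Implicit hydrogens by atom environment:
  4 × C (aromatic): no H
  3 × C: 2 H each → 6
  2 × C: 3 H each → 6
  2 × C (aromatic): 1 H each → 2
  2 × C: 1 H each → 2
  2 × C: no H
  1 × Br: no H
  1 × I: no H
  1 × N: no H
  1 × O: 1 H
  1 × O: no H
  Total hydrogens = 17.
Molecular formula: C15H17BrINO2

C15H17BrINO2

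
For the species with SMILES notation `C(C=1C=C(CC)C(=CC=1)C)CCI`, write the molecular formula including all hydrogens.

C12H17I

Heavy atoms from the SMILES: 12 C, 1 I.
Implicit hydrogens by atom environment:
  4 × C: 2 H each → 8
  3 × C (aromatic): 1 H each → 3
  3 × C (aromatic): no H
  2 × C: 3 H each → 6
  1 × I: no H
  Total hydrogens = 17.
Molecular formula: C12H17I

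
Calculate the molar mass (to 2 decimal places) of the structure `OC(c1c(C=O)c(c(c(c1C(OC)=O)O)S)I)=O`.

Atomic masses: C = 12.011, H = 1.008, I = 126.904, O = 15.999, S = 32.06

382.12

Molecular formula: C10H7IO6S.
M = 10×12.011 + 7×1.008 + 1×126.904 + 6×15.999 + 1×32.06 = 382.12 g/mol.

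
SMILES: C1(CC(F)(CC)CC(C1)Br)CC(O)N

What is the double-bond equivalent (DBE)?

Molecular formula from the SMILES: C10H19BrFNO.
DoU = (2C + 2 + N − H − X)/2 = (2·10 + 2 + 1 − 19 − 2)/2 = 2/2 = 1.
(Structurally: 1 ring(s) + 0 π bond(s) = 1.)

1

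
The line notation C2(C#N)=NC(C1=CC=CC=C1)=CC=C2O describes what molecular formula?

C12H8N2O

Heavy atoms from the SMILES: 12 C, 2 N, 1 O.
Implicit hydrogens by atom environment:
  7 × C (aromatic): 1 H each → 7
  4 × C (aromatic): no H
  1 × C: no H
  1 × N (aromatic): no H
  1 × N: no H
  1 × O: 1 H
  Total hydrogens = 8.
Molecular formula: C12H8N2O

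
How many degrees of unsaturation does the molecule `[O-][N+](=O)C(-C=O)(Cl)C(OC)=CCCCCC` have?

3

Molecular formula from the SMILES: C10H16ClNO4.
DoU = (2C + 2 + N − H − X)/2 = (2·10 + 2 + 1 − 16 − 1)/2 = 6/2 = 3.
(Structurally: 0 ring(s) + 3 π bond(s) = 3.)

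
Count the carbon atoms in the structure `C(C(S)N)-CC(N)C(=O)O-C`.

6

The symbol for carbon appears 6 times in the SMILES.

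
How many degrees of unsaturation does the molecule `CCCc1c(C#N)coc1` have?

Molecular formula from the SMILES: C8H9NO.
DoU = (2C + 2 + N − H − X)/2 = (2·8 + 2 + 1 − 9 − 0)/2 = 10/2 = 5.
(Structurally: 1 ring(s) + 4 π bond(s) = 5.)

5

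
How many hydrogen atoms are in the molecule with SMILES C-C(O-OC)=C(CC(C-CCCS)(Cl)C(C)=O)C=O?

21

Hydrogens are implicit in SMILES; fill each atom to its normal valence:
  5 × C: 2 H each → 10
  4 × C: no H
  4 × O: no H
  3 × C: 3 H each → 9
  1 × C: 1 H
  1 × Cl: no H
  1 × S: 1 H
  Total hydrogens = 21.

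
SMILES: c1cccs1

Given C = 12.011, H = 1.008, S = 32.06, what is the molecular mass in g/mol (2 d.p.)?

Molecular formula: C4H4S.
M = 4×12.011 + 4×1.008 + 1×32.06 = 84.14 g/mol.

84.14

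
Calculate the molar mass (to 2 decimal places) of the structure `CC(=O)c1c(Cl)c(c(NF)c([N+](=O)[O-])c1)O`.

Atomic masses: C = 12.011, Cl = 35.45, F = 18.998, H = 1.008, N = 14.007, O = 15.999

Molecular formula: C8H6ClFN2O4.
M = 8×12.011 + 1×35.45 + 1×18.998 + 6×1.008 + 2×14.007 + 4×15.999 = 248.59 g/mol.

248.59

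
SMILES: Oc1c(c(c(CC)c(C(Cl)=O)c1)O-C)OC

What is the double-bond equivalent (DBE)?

5

Molecular formula from the SMILES: C11H13ClO4.
DoU = (2C + 2 + N − H − X)/2 = (2·11 + 2 + 0 − 13 − 1)/2 = 10/2 = 5.
(Structurally: 1 ring(s) + 4 π bond(s) = 5.)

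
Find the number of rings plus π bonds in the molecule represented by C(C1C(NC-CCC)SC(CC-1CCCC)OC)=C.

2

Molecular formula from the SMILES: C16H31NOS.
DoU = (2C + 2 + N − H − X)/2 = (2·16 + 2 + 1 − 31 − 0)/2 = 4/2 = 2.
(Structurally: 1 ring(s) + 1 π bond(s) = 2.)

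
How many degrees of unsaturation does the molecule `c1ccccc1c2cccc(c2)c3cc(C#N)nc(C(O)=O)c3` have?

15

Molecular formula from the SMILES: C19H12N2O2.
DoU = (2C + 2 + N − H − X)/2 = (2·19 + 2 + 2 − 12 − 0)/2 = 30/2 = 15.
(Structurally: 3 ring(s) + 12 π bond(s) = 15.)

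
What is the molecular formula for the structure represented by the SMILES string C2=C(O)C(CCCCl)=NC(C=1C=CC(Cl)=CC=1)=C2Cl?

C14H12Cl3NO

Heavy atoms from the SMILES: 14 C, 3 Cl, 1 N, 1 O.
Implicit hydrogens by atom environment:
  6 × C (aromatic): no H
  5 × C (aromatic): 1 H each → 5
  3 × C: 2 H each → 6
  3 × Cl: no H
  1 × N (aromatic): no H
  1 × O: 1 H
  Total hydrogens = 12.
Molecular formula: C14H12Cl3NO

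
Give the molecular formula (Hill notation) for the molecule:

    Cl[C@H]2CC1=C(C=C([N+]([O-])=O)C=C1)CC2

Heavy atoms from the SMILES: 10 C, 1 Cl, 1 N, 2 O.
Implicit hydrogens by atom environment:
  3 × C: 2 H each → 6
  3 × C (aromatic): 1 H each → 3
  3 × C (aromatic): no H
  1 × C: 1 H
  1 × Cl: no H
  1 × N (charge +1): no H
  1 × O: no H
  1 × O (charge -1): no H
  Total hydrogens = 10.
Molecular formula: C10H10ClNO2

C10H10ClNO2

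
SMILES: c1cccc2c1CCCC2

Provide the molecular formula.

C10H12

Heavy atoms from the SMILES: 10 C.
Implicit hydrogens by atom environment:
  4 × C: 2 H each → 8
  4 × C (aromatic): 1 H each → 4
  2 × C (aromatic): no H
  Total hydrogens = 12.
Molecular formula: C10H12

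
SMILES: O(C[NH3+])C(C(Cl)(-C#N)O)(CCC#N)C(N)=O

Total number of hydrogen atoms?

Hydrogens are implicit in SMILES; fill each atom to its normal valence:
  5 × C: no H
  3 × C: 2 H each → 6
  2 × N: no H
  2 × O: no H
  1 × Cl: no H
  1 × N (charge +1): 3 H
  1 × N: 2 H
  1 × O: 1 H
  Total hydrogens = 12.

12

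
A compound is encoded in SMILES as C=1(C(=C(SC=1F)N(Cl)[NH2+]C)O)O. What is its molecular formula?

C5H7ClFN2O2S+

Heavy atoms from the SMILES: 5 C, 1 Cl, 1 F, 2 N, 2 O, 1 S.
Implicit hydrogens by atom environment:
  4 × C (aromatic): no H
  2 × O: 1 H each → 2
  1 × C: 3 H
  1 × Cl: no H
  1 × F: no H
  1 × N (charge +1): 2 H
  1 × N: no H
  1 × S (aromatic): no H
  Total hydrogens = 7.
Net charge +1.
Molecular formula: C5H7ClFN2O2S+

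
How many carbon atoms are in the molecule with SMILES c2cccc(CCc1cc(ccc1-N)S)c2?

14

The symbol for carbon appears 14 times in the SMILES. Lowercase c denotes aromatic carbon and counts toward C.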